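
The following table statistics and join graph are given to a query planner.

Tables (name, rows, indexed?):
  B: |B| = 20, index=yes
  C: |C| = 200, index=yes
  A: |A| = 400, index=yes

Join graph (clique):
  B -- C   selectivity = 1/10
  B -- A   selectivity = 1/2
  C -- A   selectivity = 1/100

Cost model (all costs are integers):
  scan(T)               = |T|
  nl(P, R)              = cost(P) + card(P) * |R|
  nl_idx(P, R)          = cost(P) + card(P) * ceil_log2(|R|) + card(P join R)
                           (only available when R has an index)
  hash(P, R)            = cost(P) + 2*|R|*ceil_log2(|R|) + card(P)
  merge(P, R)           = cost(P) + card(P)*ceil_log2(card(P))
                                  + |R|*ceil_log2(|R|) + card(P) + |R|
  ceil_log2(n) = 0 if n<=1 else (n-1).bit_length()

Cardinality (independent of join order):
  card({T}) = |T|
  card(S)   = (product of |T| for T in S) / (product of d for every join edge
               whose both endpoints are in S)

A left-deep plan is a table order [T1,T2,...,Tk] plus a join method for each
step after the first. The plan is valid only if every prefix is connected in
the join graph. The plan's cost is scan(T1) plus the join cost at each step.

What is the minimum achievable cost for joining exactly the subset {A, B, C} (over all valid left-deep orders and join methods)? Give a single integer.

3800

Selinger DP over subsets of {A,B,C}:
  {B}: scan cost=20, card=20
  {C}: scan cost=200, card=200
  {A}: scan cost=400, card=400
  {BC}: card=400; try (C,nl_idx)→580, (B,hash)→600, (B,nl_idx)→1600, (C,merge)→1940, (B,merge)→2120, (C,hash)→3240 …(+2); best=580 via (C,nl_idx)
  {AB}: card=4000; try (B,hash)→1000, (A,merge)→4140, (A,nl_idx)→4200, (B,merge)→4520, (B,nl_idx)→6400, (A,hash)→7240 …(+2); best=1000 via (B,hash)
  {AC}: card=800; try (A,nl_idx)→2800, (C,hash)→4000, (C,nl_idx)→4400, (A,merge)→6000, (C,merge)→6200, (A,hash)→7600 …(+2); best=2800 via (A,nl_idx)
  {ABC}: card=800; try (B,hash)→3800, (A,nl_idx)→4980, (B,nl_idx)→7600, (A,hash)→8180, (C,hash)→8200, (A,merge)→8580 …(+6); best=3800 via (B,hash)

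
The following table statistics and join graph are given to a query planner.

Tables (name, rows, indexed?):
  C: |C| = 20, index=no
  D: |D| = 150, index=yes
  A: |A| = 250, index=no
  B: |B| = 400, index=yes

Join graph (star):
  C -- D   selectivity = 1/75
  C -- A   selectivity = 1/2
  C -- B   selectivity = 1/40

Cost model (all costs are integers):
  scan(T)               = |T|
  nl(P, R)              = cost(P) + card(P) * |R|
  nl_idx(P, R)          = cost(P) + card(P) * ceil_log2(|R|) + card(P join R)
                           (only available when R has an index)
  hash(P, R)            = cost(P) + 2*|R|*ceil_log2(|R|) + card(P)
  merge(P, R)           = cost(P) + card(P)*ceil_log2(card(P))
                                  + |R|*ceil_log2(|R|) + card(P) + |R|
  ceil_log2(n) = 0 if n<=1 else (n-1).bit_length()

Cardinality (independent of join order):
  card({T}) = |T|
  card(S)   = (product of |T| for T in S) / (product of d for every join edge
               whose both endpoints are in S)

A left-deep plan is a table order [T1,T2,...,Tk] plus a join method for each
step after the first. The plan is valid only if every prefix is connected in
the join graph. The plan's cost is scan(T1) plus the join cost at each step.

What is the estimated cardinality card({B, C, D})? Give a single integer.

Tables in S: B(400), C(20), D(150)
Edges inside S: C-D(d=75), C-B(d=40)
numerator = 400 * 20 * 150 = 1200000
denominator = 75 * 40 = 3000
card(S) = 1200000 / 3000 = 400

400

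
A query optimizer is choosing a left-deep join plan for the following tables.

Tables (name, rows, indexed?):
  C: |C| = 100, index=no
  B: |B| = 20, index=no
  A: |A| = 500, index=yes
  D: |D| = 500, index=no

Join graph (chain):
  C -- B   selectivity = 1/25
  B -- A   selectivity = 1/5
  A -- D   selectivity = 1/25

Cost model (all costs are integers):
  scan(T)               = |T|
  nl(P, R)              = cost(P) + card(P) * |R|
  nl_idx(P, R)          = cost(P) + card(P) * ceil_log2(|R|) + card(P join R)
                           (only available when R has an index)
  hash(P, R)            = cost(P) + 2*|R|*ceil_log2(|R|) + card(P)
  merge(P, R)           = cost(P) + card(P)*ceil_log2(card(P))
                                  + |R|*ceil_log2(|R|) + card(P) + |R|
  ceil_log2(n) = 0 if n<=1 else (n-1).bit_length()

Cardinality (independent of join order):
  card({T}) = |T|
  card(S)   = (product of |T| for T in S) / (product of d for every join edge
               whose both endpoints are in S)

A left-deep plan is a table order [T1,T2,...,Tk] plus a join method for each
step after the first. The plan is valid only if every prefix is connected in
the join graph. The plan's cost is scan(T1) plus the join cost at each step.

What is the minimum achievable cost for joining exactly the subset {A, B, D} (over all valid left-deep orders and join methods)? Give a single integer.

Selinger DP over subsets of {A,B,D}:
  {B}: scan cost=20, card=20
  {A}: scan cost=500, card=500
  {D}: scan cost=500, card=500
  {AB}: card=2000; try (B,hash)→1200, (A,nl_idx)→2200, (A,merge)→5140, (B,merge)→5620, (A,hash)→9040, (A,nl)→10020 …(+1); best=1200 via (B,hash)
  {AD}: card=10000; try (D,hash)→10000, (A,hash)→10000, (D,merge)→10500, (A,merge)→10500, (A,nl_idx)→15000, (D,nl)→250500 …(+1); best=10000 via (D,hash)
  {ABD}: card=40000; try (D,hash)→12200, (B,hash)→20200, (D,merge)→30200, (B,merge)→160120, (B,nl)→210000, (D,nl)→1001200; best=12200 via (D,hash)

12200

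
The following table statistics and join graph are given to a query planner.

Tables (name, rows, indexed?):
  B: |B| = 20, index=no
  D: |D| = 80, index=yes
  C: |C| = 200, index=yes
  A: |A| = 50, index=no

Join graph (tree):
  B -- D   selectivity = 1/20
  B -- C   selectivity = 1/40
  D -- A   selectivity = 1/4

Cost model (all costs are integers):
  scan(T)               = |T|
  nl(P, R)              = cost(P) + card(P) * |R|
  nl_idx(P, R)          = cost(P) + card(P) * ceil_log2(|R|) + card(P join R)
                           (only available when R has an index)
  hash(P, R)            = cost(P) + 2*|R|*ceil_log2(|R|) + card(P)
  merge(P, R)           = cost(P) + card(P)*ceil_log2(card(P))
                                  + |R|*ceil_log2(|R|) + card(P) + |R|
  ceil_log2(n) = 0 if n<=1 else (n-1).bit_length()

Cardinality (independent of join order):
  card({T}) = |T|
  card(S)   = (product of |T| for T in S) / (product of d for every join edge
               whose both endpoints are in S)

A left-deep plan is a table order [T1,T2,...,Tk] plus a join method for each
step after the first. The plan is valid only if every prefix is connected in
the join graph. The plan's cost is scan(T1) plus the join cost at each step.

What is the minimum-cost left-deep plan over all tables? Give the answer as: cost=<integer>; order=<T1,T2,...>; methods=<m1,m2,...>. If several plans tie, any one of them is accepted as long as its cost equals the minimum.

cost=2280; order=B,D,C,A; methods=nl_idx,nl_idx,hash

Selinger DP (subsets sized 1..n):
  {B}: scan cost=20, card=20
  {D}: scan cost=80, card=80
  {C}: scan cost=200, card=200
  {A}: scan cost=50, card=50
  {BD}: card=80; try (D,nl_idx)→240, (B,hash)→360, (D,merge)→780, (B,merge)→840, (D,hash)→1160, (D,nl)→1620 …(+1); best=240 via (D,nl_idx)
  {BC}: card=100; try (C,nl_idx)→280, (B,hash)→600, (C,merge)→1940, (B,merge)→2120, (C,hash)→3240, (C,nl)→4020 …(+1); best=280 via (C,nl_idx)
  {AD}: card=1000; try (A,hash)→760, (D,merge)→1040, (A,merge)→1070, (D,hash)→1220, (D,nl_idx)→1400, (D,nl)→4050 …(+1); best=760 via (A,hash)
  {BCD}: card=400; try (C,nl_idx)→1280, (D,nl_idx)→1380, (D,hash)→1500, (D,merge)→1720, (C,merge)→2680, (C,hash)→3520 …(+2); best=1280 via (C,nl_idx)
  {ABD}: card=1000; try (A,hash)→920, (A,merge)→1230, (B,hash)→1960, (A,nl)→4240, (B,merge)→11880, (B,nl)→20760; best=920 via (A,hash)
  {ABCD}: card=5000; try (A,hash)→2280, (C,hash)→5120, (A,merge)→5630, (C,merge)→13720, (C,nl_idx)→13920, (A,nl)→21280 …(+1); best=2280 via (A,hash)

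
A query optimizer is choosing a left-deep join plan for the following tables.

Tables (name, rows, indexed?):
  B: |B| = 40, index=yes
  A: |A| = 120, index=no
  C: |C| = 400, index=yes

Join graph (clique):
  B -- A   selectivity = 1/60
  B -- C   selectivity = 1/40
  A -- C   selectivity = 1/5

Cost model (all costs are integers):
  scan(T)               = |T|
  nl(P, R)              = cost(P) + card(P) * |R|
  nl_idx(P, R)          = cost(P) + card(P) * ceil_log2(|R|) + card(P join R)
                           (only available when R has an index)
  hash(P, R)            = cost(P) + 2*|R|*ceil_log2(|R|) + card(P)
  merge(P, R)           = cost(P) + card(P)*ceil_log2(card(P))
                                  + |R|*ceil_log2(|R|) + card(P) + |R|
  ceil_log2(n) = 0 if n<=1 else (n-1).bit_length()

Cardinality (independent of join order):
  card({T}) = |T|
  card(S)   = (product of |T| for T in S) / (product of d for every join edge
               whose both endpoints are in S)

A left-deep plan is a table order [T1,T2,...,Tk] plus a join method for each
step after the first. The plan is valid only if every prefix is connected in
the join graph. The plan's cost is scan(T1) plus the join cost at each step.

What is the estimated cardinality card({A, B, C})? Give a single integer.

160

Tables in S: A(120), B(40), C(400)
Edges inside S: B-A(d=60), B-C(d=40), A-C(d=5)
numerator = 120 * 40 * 400 = 1920000
denominator = 60 * 40 * 5 = 12000
card(S) = 1920000 / 12000 = 160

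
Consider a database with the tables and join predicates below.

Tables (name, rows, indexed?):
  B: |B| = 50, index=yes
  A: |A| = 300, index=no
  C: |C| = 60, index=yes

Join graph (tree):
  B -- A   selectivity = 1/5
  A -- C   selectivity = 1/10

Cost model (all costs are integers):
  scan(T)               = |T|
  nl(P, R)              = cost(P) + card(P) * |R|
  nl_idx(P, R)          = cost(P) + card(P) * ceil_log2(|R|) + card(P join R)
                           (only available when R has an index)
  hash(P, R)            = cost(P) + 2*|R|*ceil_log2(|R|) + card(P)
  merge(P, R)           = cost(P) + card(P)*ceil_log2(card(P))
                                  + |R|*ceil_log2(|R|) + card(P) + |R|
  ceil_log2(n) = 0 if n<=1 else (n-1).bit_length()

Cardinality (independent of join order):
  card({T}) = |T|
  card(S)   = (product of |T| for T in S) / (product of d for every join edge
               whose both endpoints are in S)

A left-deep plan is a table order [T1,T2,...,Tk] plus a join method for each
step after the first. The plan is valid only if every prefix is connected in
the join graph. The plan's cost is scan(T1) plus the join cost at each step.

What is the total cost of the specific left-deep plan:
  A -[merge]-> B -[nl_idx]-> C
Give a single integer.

step 1: scan A: cost=300, card=300
step 2: join B via merge
    card(P join B) = 300*50/(5) = 3000
    cost = 300 + 300*9 + 50*6 + 300 + 50 = 3650
step 3: join C via nl_idx
    card(P join C) = 3000*60/(10) = 18000
    cost = 3650 + 3000*6 + 18000 = 39650

39650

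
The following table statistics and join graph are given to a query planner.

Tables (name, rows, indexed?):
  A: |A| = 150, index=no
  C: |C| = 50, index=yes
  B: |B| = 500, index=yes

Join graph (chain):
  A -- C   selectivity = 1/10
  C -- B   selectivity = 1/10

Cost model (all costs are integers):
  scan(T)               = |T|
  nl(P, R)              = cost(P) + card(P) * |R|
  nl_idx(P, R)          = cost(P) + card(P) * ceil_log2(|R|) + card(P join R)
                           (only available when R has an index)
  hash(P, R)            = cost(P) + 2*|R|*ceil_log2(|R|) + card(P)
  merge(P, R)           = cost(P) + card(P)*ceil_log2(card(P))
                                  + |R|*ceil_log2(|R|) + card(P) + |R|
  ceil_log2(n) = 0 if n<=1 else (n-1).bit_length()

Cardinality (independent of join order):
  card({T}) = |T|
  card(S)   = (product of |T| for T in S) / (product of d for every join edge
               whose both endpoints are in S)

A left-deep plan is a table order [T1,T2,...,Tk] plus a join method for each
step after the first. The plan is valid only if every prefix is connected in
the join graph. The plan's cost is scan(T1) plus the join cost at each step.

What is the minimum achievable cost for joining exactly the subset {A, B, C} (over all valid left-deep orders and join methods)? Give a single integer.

6500

Selinger DP over subsets of {A,B,C}:
  {A}: scan cost=150, card=150
  {C}: scan cost=50, card=50
  {B}: scan cost=500, card=500
  {AC}: card=750; try (C,hash)→900, (A,merge)→1750, (C,nl_idx)→1800, (C,merge)→1850, (A,hash)→2500, (A,nl)→7550 …(+1); best=900 via (C,hash)
  {BC}: card=2500; try (C,hash)→1600, (B,nl_idx)→3000, (B,merge)→5400, (C,merge)→5850, (C,nl_idx)→6000, (B,hash)→9100 …(+2); best=1600 via (C,hash)
  {ABC}: card=37500; try (A,hash)→6500, (B,hash)→10650, (B,merge)→14150, (A,merge)→35450, (B,nl_idx)→45150, (B,nl)→375900 …(+1); best=6500 via (A,hash)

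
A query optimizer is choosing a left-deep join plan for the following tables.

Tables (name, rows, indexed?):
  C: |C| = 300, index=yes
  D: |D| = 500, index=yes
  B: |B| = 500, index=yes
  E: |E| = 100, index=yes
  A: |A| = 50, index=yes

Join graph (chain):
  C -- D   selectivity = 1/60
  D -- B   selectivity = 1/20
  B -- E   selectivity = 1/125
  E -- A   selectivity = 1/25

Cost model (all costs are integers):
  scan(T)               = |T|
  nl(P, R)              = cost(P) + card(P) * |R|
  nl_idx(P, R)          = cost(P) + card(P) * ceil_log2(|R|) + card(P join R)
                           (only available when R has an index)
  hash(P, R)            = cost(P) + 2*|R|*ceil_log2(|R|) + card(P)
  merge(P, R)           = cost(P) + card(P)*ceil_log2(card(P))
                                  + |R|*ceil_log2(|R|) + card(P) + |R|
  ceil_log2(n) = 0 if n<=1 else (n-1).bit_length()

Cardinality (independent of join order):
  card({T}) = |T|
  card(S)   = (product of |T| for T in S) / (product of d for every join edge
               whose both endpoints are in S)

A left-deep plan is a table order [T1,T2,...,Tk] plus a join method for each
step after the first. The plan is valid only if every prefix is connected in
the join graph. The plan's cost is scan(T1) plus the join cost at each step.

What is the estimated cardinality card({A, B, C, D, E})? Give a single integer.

100000

Tables in S: A(50), B(500), C(300), D(500), E(100)
Edges inside S: C-D(d=60), D-B(d=20), B-E(d=125), E-A(d=25)
numerator = 50 * 500 * 300 * 500 * 100 = 375000000000
denominator = 60 * 20 * 125 * 25 = 3750000
card(S) = 375000000000 / 3750000 = 100000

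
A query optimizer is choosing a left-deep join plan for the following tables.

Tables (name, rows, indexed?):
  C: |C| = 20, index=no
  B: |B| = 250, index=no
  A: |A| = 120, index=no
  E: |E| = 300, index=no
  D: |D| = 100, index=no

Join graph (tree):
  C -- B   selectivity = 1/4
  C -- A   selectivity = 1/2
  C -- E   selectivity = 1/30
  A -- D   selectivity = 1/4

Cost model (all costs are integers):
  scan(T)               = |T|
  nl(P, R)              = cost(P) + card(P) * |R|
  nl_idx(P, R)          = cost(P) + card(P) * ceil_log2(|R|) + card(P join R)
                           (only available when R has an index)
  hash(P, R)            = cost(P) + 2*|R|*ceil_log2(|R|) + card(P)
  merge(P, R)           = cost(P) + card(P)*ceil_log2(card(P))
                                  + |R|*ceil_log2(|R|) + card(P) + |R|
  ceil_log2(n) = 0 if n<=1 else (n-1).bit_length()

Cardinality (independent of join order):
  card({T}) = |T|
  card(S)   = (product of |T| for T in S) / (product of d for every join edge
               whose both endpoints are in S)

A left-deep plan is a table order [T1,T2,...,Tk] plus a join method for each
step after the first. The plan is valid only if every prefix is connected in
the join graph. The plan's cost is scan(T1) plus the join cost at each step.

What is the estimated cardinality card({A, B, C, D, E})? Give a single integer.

18750000

Tables in S: A(120), B(250), C(20), D(100), E(300)
Edges inside S: C-B(d=4), C-A(d=2), C-E(d=30), A-D(d=4)
numerator = 120 * 250 * 20 * 100 * 300 = 18000000000
denominator = 4 * 2 * 30 * 4 = 960
card(S) = 18000000000 / 960 = 18750000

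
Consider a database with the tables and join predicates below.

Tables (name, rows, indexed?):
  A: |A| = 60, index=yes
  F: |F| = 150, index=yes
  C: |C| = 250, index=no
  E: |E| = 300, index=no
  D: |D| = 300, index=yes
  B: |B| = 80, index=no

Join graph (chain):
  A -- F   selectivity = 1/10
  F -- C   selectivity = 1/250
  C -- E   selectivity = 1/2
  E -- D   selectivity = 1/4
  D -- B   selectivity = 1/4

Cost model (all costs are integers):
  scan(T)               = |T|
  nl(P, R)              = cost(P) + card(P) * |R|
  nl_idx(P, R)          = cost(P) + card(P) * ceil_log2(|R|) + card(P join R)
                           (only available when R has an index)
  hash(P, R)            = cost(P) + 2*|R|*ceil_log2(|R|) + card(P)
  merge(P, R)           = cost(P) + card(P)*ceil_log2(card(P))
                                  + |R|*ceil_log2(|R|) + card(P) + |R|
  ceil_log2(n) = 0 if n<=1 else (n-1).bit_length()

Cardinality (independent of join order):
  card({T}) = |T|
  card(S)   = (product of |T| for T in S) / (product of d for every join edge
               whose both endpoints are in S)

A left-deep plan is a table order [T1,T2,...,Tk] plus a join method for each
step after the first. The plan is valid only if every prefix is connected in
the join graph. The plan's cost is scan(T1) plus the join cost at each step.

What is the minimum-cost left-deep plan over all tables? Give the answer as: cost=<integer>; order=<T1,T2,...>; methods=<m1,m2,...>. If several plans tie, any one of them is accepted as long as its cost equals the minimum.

cost=10276090; order=C,F,A,E,D,B; methods=nl_idx,hash,hash,hash,hash

Selinger DP (subsets sized 1..n):
  {A}: scan cost=60, card=60
  {F}: scan cost=150, card=150
  {C}: scan cost=250, card=250
  {E}: scan cost=300, card=300
  {D}: scan cost=300, card=300
  {B}: scan cost=80, card=80
  {AF}: card=900; try (A,hash)→1020, (F,nl_idx)→1440, (F,merge)→1830, (A,merge)→1920, (A,nl_idx)→1950, (F,hash)→2520 …(+2); best=1020 via (A,hash)
  {CF}: card=150; try (F,nl_idx)→2400, (F,hash)→2900, (C,merge)→3750, (F,merge)→3850, (C,hash)→4300, (C,nl)→37650 …(+1); best=2400 via (F,nl_idx)
  {CE}: card=37500; try (C,hash)→4600, (E,merge)→5500, (C,merge)→5550, (E,hash)→5900, (E,nl)→75250, (C,nl)→75300; best=4600 via (C,hash)
  {DE}: card=22500; try (E,hash)→6000, (D,hash)→6000, (E,merge)→6300, (D,merge)→6300, (D,nl_idx)→25500, (E,nl)→90300 …(+1); best=6000 via (E,hash)
  {BD}: card=6000; try (B,hash)→1720, (D,merge)→3720, (B,merge)→3940, (D,hash)→5560, (D,nl_idx)→6800, (D,nl)→24080 …(+1); best=1720 via (B,hash)
  {ACF}: card=900; try (A,hash)→3270, (A,merge)→4170, (A,nl_idx)→4200, (C,hash)→5920, (A,nl)→11400, (C,merge)→13170 …(+1); best=3270 via (A,hash)
  {CEF}: card=22500; try (E,merge)→6750, (E,hash)→7950, (F,hash)→44500, (E,nl)→47400, (F,nl_idx)→327100, (F,merge)→643450 …(+1); best=6750 via (E,merge)
  {CDE}: card=2812500; try (C,hash)→32500, (D,hash)→47500, (C,merge)→368250, (D,merge)→645100, (D,nl_idx)→3154600, (C,nl)→5631000 …(+1); best=32500 via (C,hash)
  {BDE}: card=450000; try (E,hash)→13120, (B,hash)→29620, (E,merge)→88720, (B,merge)→366640, (E,nl)→1801720, (B,nl)→1806000; best=13120 via (E,hash)
  {ACEF}: card=135000; try (E,hash)→9570, (E,merge)→16170, (A,hash)→29970, (E,nl)→273270, (A,nl_idx)→276750, (A,merge)→367170 …(+1); best=9570 via (E,hash)
  {CDEF}: card=1687500; try (D,hash)→34650, (D,merge)→369750, (D,nl_idx)→1896750, (F,hash)→2847400, (D,nl)→6756750, (F,nl_idx)→24220000 …(+2); best=34650 via (D,hash)
  {BCDE}: card=56250000; try (C,hash)→467120, (B,hash)→2846120, (C,merge)→9015370, (B,merge)→64720640, (C,nl)→112513120, (B,nl)→225032500; best=467120 via (C,hash)
  {ACDEF}: card=10125000; try (D,hash)→149970, (A,hash)→1722870, (D,merge)→2577570, (D,nl_idx)→11349570, (A,nl_idx)→20284650, (A,merge)→37160070 …(+2); best=149970 via (D,hash)
  {BCDEF}: card=33750000; try (B,hash)→1723270, (B,merge)→37160290, (F,hash)→56719520, (B,nl)→135034650, (F,nl_idx)→484217120, (F,merge)→1519218470 …(+1); best=1723270 via (B,hash)
  {ABCDEF}: card=202500000; try (B,hash)→10276090, (A,hash)→35473990, (B,merge)→253275610, (A,nl_idx)→406723270, (B,nl)→810149970, (A,merge)→912973690 …(+1); best=10276090 via (B,hash)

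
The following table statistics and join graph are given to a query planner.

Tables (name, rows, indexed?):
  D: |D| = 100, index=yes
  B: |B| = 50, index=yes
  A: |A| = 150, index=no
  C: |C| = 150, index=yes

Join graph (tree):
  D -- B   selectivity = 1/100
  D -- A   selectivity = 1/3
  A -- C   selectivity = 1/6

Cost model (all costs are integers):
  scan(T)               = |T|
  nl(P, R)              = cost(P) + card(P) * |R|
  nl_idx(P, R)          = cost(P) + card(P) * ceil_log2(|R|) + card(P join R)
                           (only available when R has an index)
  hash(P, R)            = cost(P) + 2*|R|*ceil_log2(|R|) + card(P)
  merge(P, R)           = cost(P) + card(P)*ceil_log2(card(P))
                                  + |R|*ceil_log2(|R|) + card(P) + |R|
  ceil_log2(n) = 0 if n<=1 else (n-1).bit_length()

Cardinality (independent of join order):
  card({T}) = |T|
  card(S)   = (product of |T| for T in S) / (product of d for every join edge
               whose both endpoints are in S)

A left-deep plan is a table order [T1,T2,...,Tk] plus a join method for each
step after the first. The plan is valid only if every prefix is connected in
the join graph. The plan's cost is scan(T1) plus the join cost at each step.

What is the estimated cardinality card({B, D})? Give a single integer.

Tables in S: B(50), D(100)
Edges inside S: D-B(d=100)
numerator = 50 * 100 = 5000
denominator = 100 = 100
card(S) = 5000 / 100 = 50

50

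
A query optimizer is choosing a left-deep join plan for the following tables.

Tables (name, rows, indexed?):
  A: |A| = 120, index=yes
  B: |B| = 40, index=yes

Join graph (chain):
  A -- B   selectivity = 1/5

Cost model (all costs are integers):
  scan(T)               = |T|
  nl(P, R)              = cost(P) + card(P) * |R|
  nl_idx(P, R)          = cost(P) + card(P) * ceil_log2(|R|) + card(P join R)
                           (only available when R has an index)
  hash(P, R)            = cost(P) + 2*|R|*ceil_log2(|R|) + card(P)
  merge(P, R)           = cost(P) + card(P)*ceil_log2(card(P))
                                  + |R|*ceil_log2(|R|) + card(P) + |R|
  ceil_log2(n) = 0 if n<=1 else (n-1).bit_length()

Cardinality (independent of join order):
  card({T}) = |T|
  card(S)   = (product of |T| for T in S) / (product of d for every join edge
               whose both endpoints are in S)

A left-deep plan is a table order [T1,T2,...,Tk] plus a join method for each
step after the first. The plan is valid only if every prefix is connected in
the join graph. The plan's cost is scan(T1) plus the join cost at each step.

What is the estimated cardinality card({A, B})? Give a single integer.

960

Tables in S: A(120), B(40)
Edges inside S: A-B(d=5)
numerator = 120 * 40 = 4800
denominator = 5 = 5
card(S) = 4800 / 5 = 960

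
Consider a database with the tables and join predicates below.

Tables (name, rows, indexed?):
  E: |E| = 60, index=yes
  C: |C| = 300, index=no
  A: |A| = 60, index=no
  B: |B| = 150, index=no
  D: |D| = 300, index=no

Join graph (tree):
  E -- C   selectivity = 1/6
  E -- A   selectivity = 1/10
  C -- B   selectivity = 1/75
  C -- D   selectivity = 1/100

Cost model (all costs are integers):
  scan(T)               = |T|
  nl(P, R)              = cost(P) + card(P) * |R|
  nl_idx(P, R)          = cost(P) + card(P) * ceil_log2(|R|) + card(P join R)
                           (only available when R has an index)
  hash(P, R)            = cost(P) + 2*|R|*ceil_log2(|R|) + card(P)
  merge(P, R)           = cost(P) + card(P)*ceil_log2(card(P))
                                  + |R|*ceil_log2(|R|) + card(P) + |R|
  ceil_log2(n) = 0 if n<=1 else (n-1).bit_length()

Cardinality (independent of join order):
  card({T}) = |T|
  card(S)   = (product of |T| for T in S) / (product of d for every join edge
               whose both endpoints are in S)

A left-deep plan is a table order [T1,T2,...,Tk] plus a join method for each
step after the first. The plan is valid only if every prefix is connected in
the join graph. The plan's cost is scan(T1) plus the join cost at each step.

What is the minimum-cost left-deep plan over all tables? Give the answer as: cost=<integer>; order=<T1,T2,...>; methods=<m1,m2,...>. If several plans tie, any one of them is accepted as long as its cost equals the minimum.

Selinger DP (subsets sized 1..n):
  {E}: scan cost=60, card=60
  {C}: scan cost=300, card=300
  {A}: scan cost=60, card=60
  {B}: scan cost=150, card=150
  {D}: scan cost=300, card=300
  {CE}: card=3000; try (E,hash)→1320, (C,merge)→3480, (E,merge)→3720, (E,nl_idx)→5100, (C,hash)→5520, (C,nl)→18060 …(+1); best=1320 via (E,hash)
  {AE}: card=360; try (E,nl_idx)→780, (E,hash)→840, (A,hash)→840, (E,merge)→900, (A,merge)→900, (E,nl)→3660 …(+1); best=780 via (E,nl_idx)
  {BC}: card=600; try (B,hash)→3000, (C,merge)→4500, (B,merge)→4650, (C,hash)→5700, (C,nl)→45150, (B,nl)→45300; best=3000 via (B,hash)
  {CD}: card=900; try (D,hash)→6000, (C,hash)→6000, (D,merge)→6300, (C,merge)→6300, (D,nl)→90300, (C,nl)→90300; best=6000 via (D,hash)
  {ACE}: card=18000; try (A,hash)→5040, (C,hash)→6540, (C,merge)→7380, (A,merge)→40740, (C,nl)→108780, (A,nl)→181320; best=5040 via (A,hash)
  {BCE}: card=6000; try (E,hash)→4320, (B,hash)→6720, (E,merge)→10020, (E,nl_idx)→12600, (E,nl)→39000, (B,merge)→41670 …(+1); best=4320 via (E,hash)
  {CDE}: card=9000; try (E,hash)→7620, (D,hash)→9720, (E,merge)→16320, (E,nl_idx)→20400, (D,merge)→43320, (E,nl)→60000 …(+1); best=7620 via (E,hash)
  {BCD}: card=1800; try (D,hash)→9000, (B,hash)→9300, (D,merge)→12600, (B,merge)→17250, (B,nl)→141000, (D,nl)→183000; best=9000 via (D,hash)
  {ABCE}: card=36000; try (A,hash)→11040, (B,hash)→25440, (A,merge)→88740, (B,merge)→294390, (A,nl)→364320, (B,nl)→2705040; best=11040 via (A,hash)
  {ACDE}: card=54000; try (A,hash)→17340, (D,hash)→28440, (A,merge)→143040, (D,merge)→296040, (A,nl)→547620, (D,nl)→5405040; best=17340 via (A,hash)
  {BCDE}: card=18000; try (E,hash)→11520, (D,hash)→15720, (B,hash)→19020, (E,merge)→31020, (E,nl_idx)→37800, (D,merge)→91320 …(+4); best=11520 via (E,hash)
  {ABCDE}: card=108000; try (A,hash)→30240, (D,hash)→52440, (B,hash)→73740, (A,merge)→299940, (D,merge)→626040, (B,merge)→936690 …(+3); best=30240 via (A,hash)

cost=30240; order=C,B,D,E,A; methods=hash,hash,hash,hash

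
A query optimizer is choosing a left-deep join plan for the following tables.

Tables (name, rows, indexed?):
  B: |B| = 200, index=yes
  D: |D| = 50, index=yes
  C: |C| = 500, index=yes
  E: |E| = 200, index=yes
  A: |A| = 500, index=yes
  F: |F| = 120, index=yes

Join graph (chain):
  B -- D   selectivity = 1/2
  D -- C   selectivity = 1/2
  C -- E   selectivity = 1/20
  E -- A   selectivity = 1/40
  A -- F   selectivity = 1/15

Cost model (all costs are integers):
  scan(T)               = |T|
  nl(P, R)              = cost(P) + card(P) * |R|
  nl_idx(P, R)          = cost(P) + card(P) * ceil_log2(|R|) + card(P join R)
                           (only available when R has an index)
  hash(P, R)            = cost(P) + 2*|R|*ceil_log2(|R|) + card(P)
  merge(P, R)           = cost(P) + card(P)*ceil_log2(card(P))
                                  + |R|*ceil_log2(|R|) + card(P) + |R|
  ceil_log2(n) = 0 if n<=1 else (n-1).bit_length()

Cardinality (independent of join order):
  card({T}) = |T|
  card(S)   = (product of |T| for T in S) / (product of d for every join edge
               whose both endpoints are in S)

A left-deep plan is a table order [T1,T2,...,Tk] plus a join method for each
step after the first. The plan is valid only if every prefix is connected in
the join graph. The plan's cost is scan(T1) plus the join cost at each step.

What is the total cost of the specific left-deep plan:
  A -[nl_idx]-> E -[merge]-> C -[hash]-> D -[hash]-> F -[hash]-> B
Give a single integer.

14174980

step 1: scan A: cost=500, card=500
step 2: join E via nl_idx
    card(P join E) = 500*200/(40) = 2500
    cost = 500 + 500*8 + 2500 = 7000
step 3: join C via merge
    card(P join C) = 2500*500/(20) = 62500
    cost = 7000 + 2500*12 + 500*9 + 2500 + 500 = 44500
step 4: join D via hash
    card(P join D) = 62500*50/(2) = 1562500
    cost = 44500 + 2*50*6 + 62500 = 107600
step 5: join F via hash
    card(P join F) = 1562500*120/(15) = 12500000
    cost = 107600 + 2*120*7 + 1562500 = 1671780
step 6: join B via hash
    card(P join B) = 12500000*200/(2) = 1250000000
    cost = 1671780 + 2*200*8 + 12500000 = 14174980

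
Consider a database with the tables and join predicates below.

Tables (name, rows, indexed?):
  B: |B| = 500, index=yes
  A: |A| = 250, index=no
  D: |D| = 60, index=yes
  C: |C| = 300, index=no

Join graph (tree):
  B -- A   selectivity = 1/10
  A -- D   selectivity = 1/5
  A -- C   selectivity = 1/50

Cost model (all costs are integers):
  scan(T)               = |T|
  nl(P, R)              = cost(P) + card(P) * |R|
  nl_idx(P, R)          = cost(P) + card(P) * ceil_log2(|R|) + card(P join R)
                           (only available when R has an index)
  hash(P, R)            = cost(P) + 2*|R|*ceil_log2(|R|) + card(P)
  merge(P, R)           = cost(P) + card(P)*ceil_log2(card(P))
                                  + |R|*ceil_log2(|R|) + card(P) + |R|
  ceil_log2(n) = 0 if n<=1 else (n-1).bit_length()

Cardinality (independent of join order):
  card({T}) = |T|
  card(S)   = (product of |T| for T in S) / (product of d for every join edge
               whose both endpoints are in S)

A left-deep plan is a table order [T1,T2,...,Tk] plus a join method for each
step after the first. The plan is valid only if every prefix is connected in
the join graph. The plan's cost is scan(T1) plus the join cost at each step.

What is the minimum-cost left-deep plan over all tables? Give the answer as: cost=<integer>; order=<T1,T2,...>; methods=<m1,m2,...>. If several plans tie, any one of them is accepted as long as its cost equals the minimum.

Selinger DP (subsets sized 1..n):
  {B}: scan cost=500, card=500
  {A}: scan cost=250, card=250
  {D}: scan cost=60, card=60
  {C}: scan cost=300, card=300
  {AB}: card=12500; try (A,hash)→5000, (B,merge)→7500, (A,merge)→7750, (B,hash)→9500, (B,nl_idx)→15000, (B,nl)→125250 …(+1); best=5000 via (A,hash)
  {AD}: card=3000; try (D,hash)→1220, (A,merge)→2730, (D,merge)→2920, (A,hash)→4120, (D,nl_idx)→4750, (A,nl)→15060 …(+1); best=1220 via (D,hash)
  {AC}: card=1500; try (A,hash)→4600, (C,merge)→5500, (A,merge)→5550, (C,hash)→5900, (C,nl)→75250, (A,nl)→75300; best=4600 via (A,hash)
  {ABD}: card=150000; try (B,hash)→13220, (D,hash)→18220, (B,merge)→45220, (B,nl_idx)→178220, (D,merge)→192920, (D,nl_idx)→230000 …(+2); best=13220 via (B,hash)
  {ABC}: card=75000; try (B,hash)→15100, (C,hash)→22900, (B,merge)→27600, (B,nl_idx)→93100, (C,merge)→195500, (B,nl)→754600 …(+1); best=15100 via (B,hash)
  {ACD}: card=18000; try (D,hash)→6820, (C,hash)→9620, (D,merge)→23020, (D,nl_idx)→31600, (C,merge)→43220, (D,nl)→94600 …(+1); best=6820 via (D,hash)
  {ABCD}: card=900000; try (B,hash)→33820, (D,hash)→90820, (C,hash)→168620, (B,merge)→299820, (B,nl_idx)→1068820, (D,nl_idx)→1365100 …(+5); best=33820 via (B,hash)

cost=33820; order=C,A,D,B; methods=hash,hash,hash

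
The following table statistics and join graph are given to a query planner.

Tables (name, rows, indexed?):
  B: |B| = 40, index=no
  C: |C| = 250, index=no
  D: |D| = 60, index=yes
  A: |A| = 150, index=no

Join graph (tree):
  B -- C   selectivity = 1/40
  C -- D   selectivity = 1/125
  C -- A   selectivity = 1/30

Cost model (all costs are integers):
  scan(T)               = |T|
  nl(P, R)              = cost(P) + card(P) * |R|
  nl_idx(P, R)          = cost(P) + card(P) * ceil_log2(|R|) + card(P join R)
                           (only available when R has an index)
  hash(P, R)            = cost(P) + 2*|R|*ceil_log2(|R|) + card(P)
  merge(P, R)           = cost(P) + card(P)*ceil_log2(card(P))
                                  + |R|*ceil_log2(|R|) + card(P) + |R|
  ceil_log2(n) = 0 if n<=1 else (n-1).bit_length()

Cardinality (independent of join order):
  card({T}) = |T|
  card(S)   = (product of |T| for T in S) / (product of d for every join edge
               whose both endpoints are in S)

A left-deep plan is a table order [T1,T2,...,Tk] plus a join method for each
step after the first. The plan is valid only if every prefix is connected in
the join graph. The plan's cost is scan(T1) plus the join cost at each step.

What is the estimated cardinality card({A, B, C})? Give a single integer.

Tables in S: A(150), B(40), C(250)
Edges inside S: B-C(d=40), C-A(d=30)
numerator = 150 * 40 * 250 = 1500000
denominator = 40 * 30 = 1200
card(S) = 1500000 / 1200 = 1250

1250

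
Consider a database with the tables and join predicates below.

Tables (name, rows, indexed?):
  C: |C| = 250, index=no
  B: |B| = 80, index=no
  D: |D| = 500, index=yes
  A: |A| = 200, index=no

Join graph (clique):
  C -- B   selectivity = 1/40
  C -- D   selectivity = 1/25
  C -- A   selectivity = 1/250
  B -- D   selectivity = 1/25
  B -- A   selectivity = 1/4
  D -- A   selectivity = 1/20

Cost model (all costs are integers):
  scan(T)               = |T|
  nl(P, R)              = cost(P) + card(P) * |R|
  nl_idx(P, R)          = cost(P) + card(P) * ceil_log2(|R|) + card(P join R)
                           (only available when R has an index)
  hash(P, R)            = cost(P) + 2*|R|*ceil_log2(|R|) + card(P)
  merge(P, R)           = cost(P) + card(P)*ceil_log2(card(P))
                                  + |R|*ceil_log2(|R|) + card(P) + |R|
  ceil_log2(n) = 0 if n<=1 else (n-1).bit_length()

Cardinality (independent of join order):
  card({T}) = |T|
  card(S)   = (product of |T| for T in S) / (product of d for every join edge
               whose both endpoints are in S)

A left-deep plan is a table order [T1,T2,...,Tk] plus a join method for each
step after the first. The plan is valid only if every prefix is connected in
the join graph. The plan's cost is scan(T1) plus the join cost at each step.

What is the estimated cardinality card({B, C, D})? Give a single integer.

400

Tables in S: B(80), C(250), D(500)
Edges inside S: C-B(d=40), C-D(d=25), B-D(d=25)
numerator = 80 * 250 * 500 = 10000000
denominator = 40 * 25 * 25 = 25000
card(S) = 10000000 / 25000 = 400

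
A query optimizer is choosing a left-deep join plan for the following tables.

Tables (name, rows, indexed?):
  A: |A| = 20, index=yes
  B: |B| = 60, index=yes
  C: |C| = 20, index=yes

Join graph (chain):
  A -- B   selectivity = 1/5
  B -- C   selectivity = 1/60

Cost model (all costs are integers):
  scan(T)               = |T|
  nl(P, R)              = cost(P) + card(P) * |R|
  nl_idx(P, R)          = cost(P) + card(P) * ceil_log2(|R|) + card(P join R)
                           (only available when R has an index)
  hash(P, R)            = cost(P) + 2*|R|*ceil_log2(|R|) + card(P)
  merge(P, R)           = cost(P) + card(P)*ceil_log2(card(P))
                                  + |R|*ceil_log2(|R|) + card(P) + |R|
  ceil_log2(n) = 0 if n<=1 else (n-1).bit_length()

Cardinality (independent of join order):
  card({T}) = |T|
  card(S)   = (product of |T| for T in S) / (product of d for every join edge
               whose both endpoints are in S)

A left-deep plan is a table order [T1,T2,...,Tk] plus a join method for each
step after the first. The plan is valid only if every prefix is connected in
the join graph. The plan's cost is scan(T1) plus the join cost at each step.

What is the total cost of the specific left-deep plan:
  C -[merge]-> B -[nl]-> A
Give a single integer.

step 1: scan C: cost=20, card=20
step 2: join B via merge
    card(P join B) = 20*60/(60) = 20
    cost = 20 + 20*5 + 60*6 + 20 + 60 = 560
step 3: join A via nl
    card(P join A) = 20*20/(5) = 80
    cost = 560 + 20*20 = 960

960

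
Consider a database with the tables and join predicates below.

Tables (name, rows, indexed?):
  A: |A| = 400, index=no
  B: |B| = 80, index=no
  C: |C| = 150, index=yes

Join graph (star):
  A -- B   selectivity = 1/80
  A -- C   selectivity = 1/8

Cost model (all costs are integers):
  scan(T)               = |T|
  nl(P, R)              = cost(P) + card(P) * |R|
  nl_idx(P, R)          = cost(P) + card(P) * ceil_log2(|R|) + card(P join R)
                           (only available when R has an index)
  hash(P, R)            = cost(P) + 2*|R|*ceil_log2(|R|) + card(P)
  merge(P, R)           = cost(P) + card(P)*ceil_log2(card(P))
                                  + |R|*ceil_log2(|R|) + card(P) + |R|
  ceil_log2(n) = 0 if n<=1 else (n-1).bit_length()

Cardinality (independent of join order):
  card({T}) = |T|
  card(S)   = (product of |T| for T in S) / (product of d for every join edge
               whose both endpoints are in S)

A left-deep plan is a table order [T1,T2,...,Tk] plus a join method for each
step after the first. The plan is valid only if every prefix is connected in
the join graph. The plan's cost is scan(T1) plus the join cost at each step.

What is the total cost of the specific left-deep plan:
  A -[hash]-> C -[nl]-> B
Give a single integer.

step 1: scan A: cost=400, card=400
step 2: join C via hash
    card(P join C) = 400*150/(8) = 7500
    cost = 400 + 2*150*8 + 400 = 3200
step 3: join B via nl
    card(P join B) = 7500*80/(80) = 7500
    cost = 3200 + 7500*80 = 603200

603200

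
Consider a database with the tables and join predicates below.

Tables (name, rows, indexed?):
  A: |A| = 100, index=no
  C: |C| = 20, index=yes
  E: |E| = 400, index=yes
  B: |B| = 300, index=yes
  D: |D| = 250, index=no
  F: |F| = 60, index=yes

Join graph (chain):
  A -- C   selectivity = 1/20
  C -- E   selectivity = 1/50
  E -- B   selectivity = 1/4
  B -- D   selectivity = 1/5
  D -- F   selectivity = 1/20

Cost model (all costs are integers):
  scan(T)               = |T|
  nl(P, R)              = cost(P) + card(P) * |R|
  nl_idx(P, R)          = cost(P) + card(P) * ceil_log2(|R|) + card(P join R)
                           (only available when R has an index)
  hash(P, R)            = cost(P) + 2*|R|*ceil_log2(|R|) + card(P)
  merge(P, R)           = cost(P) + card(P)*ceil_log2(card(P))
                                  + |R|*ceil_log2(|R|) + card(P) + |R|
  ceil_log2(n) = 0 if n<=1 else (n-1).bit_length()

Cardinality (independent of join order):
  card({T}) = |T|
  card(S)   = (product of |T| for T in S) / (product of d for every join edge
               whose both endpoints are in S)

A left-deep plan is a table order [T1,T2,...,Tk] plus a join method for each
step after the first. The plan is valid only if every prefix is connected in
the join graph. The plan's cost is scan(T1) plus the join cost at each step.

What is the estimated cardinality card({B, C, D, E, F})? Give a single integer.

Tables in S: B(300), C(20), D(250), E(400), F(60)
Edges inside S: C-E(d=50), E-B(d=4), B-D(d=5), D-F(d=20)
numerator = 300 * 20 * 250 * 400 * 60 = 36000000000
denominator = 50 * 4 * 5 * 20 = 20000
card(S) = 36000000000 / 20000 = 1800000

1800000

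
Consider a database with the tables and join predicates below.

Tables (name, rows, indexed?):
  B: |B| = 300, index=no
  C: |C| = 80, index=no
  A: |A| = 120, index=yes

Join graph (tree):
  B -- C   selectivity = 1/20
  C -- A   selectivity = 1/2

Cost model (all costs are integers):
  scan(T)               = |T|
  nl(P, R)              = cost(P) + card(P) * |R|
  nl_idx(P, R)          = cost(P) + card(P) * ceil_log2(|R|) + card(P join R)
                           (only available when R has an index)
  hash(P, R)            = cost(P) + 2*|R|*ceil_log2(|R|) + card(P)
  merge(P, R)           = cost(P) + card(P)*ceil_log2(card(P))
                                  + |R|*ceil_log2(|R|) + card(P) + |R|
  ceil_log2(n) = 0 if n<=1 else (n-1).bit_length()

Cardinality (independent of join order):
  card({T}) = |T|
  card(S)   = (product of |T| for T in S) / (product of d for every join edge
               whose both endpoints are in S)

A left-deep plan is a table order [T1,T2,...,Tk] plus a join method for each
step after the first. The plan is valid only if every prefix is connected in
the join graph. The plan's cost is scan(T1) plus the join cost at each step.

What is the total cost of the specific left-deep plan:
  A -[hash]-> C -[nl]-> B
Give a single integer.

1441360

step 1: scan A: cost=120, card=120
step 2: join C via hash
    card(P join C) = 120*80/(2) = 4800
    cost = 120 + 2*80*7 + 120 = 1360
step 3: join B via nl
    card(P join B) = 4800*300/(20) = 72000
    cost = 1360 + 4800*300 = 1441360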